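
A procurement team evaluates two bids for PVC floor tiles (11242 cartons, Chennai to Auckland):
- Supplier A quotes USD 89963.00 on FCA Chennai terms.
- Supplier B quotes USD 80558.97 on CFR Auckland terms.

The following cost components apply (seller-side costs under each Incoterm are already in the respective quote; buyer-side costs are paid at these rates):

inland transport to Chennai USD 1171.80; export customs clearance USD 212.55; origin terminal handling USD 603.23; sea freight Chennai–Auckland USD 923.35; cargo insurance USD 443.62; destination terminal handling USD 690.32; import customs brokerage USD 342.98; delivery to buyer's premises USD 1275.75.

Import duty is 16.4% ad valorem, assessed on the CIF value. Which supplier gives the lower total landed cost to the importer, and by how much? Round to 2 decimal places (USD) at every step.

Supplier A (FCA):
CIF value = FCA price + origin terminal + freight + insurance = 89963.00 + 603.23 + 923.35 + 443.62 = 91933.20
Import duty = 91933.20 × 16.4% = 15077.04
Buyer bears (A): 603.23 + 923.35 + 443.62 + 690.32 + 342.98 + 1275.75 = 4279.25
Landed cost (A) = invoice 89963.00 + 4279.25 + duty 15077.04 = 109319.29
Supplier B (CFR):
CIF value = CFR price + insurance = 80558.97 + 443.62 = 81002.59
Import duty = 81002.59 × 16.4% = 13284.42
Buyer bears (B): 443.62 + 690.32 + 342.98 + 1275.75 = 2752.67
Landed cost (B) = invoice 80558.97 + 2752.67 + duty 13284.42 = 96596.06
Difference = |109319.29 − 96596.06| = 12723.23

Supplier B is cheaper by USD 12723.23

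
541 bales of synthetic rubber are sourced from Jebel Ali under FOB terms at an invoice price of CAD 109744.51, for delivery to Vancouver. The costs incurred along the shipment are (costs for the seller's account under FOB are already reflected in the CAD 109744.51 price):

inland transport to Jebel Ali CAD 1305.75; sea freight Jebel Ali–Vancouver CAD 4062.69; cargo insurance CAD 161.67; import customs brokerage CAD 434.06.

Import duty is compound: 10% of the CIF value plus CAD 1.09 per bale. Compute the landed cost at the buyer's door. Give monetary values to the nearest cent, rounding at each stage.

FOB: the seller bears costs until goods are on board at the origin port; the buyer bears freight, insurance and all costs thereafter.
Already in the invoice (seller's account under FOB): inland to port — exclude.
CIF value = FOB price + freight + insurance = 109744.51 + 4062.69 + 161.67 = 113968.87
Ad valorem component: 113968.87 × 10% = 11396.89
Specific component: 541 × 1.09 = 589.69
Import duty = 11396.89 + 589.69 = 11986.58
Buyer bears: freight 4062.69 + insurance 161.67 + brokerage 434.06 + duty 11986.58 = 16645.00
Landed cost = invoice 109744.51 + 16645.00 = 126389.51

Total landed cost: CAD 126389.51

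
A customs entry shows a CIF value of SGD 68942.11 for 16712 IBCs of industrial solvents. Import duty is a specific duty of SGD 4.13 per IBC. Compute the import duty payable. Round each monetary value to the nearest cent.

Import duty = 16712 × 4.13 = 69020.56

Import duty: SGD 69020.56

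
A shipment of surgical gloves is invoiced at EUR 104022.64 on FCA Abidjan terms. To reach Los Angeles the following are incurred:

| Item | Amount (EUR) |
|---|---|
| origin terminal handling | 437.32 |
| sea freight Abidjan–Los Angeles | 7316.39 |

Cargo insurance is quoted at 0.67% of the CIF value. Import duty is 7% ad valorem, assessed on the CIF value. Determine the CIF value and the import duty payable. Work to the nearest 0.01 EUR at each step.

Let C be the CIF value. C = FCA price + pre-shipment costs + freight + 0.67% × C
C − 0.67% × C = 104022.64 + 437.32 + 7316.39
0.9933 × C = 111776.35
C = 111776.35 / 0.9933 = 112530.30
Insurance premium = 0.67% × 112530.30 = 753.95
Import duty = 112530.30 × 7% = 7877.12

CIF value: EUR 112530.30; import duty: EUR 7877.12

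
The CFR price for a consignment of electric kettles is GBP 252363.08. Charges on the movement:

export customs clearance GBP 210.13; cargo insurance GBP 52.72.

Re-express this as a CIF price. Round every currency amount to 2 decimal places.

Not relevant to the conversion: export clearance — on the seller under both CFR and CIF; already in the CFR price and stays in the CIF price.
From CFR to CIF, the seller additionally bears: insurance.
CIF price = 252363.08 + 52.72 = 252415.80

CIF price: GBP 252415.80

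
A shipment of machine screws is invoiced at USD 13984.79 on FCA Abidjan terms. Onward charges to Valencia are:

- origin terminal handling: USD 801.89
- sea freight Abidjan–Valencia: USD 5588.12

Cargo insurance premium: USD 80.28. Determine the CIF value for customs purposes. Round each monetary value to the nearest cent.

CIF = FCA price + pre-shipment costs + freight + insurance
CIF = 13984.79 + 801.89 + 5588.12 + 80.28 = 20455.08

CIF value: USD 20455.08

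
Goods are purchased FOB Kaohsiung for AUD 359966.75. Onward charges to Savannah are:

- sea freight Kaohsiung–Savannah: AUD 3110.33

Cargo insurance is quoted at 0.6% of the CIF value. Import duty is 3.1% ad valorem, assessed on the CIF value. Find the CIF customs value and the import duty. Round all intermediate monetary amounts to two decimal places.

Let C be the CIF value. C = FOB price + freight + 0.6% × C
C − 0.6% × C = 359966.75 + 3110.33
0.994 × C = 363077.08
C = 363077.08 / 0.994 = 365268.69
Insurance premium = 0.6% × 365268.69 = 2191.61
Import duty = 365268.69 × 3.1% = 11323.33

CIF value: AUD 365268.69; import duty: AUD 11323.33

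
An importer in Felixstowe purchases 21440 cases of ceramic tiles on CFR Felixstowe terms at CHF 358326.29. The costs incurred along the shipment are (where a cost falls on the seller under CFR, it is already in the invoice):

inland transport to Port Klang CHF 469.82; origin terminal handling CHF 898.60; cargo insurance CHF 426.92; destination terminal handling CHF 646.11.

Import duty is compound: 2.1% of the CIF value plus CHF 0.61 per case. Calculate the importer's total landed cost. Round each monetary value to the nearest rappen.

CFR: the seller pays costs through ocean freight to the destination port, but not insurance.
Already in the invoice (seller's account under CFR): inland to port, origin terminal — exclude.
CIF value = CFR price + insurance = 358326.29 + 426.92 = 358753.21
Ad valorem component: 358753.21 × 2.1% = 7533.82
Specific component: 21440 × 0.61 = 13078.40
Import duty = 7533.82 + 13078.40 = 20612.22
Buyer bears: insurance 426.92 + destination terminal 646.11 + duty 20612.22 = 21685.25
Landed cost = invoice 358326.29 + 21685.25 = 380011.54

Total landed cost: CHF 380011.54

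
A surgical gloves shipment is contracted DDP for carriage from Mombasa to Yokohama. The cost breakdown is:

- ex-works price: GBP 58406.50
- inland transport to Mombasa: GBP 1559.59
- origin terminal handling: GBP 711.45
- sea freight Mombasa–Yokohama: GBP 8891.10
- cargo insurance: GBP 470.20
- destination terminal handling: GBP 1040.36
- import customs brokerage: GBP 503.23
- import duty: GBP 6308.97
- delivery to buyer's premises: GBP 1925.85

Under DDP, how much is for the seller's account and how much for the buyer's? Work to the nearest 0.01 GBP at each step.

Seller: GBP 79817.25; buyer: GBP 0.00

DDP: the seller bears all costs including import duty.
Seller's account: goods 58406.50 + inland to port 1559.59 + origin terminal 711.45 + freight 8891.10 + insurance 470.20 + destination terminal 1040.36 + brokerage 503.23 + duty 6308.97 + delivery 1925.85 = 79817.25
Buyer's account: 0.00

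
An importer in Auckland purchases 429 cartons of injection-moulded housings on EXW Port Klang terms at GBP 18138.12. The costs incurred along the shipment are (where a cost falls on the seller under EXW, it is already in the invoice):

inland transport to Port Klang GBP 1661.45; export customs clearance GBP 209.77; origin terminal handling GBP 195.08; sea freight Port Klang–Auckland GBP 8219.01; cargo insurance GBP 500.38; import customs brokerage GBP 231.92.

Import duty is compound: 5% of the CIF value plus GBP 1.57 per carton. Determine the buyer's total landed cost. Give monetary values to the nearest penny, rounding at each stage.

Total landed cost: GBP 31275.45

EXW: the seller makes goods available at their premises; the buyer bears all onward costs.
CIF value = EXW price + inland to port + export clearance + origin terminal + freight + insurance = 18138.12 + 1661.45 + 209.77 + 195.08 + 8219.01 + 500.38 = 28923.81
Ad valorem component: 28923.81 × 5% = 1446.19
Specific component: 429 × 1.57 = 673.53
Import duty = 1446.19 + 673.53 = 2119.72
Buyer bears: inland to port 1661.45 + export clearance 209.77 + origin terminal 195.08 + freight 8219.01 + insurance 500.38 + brokerage 231.92 + duty 2119.72 = 13137.33
Landed cost = invoice 18138.12 + 13137.33 = 31275.45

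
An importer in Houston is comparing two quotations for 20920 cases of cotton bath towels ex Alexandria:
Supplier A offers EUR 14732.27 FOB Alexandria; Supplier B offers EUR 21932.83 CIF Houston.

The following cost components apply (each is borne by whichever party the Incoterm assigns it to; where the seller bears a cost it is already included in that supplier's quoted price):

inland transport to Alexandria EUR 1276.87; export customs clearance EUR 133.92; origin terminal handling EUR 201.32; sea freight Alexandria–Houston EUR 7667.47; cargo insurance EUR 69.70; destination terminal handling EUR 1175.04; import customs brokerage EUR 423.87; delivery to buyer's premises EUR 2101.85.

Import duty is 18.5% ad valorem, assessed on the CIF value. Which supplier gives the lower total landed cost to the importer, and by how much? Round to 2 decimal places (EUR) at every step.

Supplier A (FOB):
CIF value = FOB price + freight + insurance = 14732.27 + 7667.47 + 69.70 = 22469.44
Import duty = 22469.44 × 18.5% = 4156.85
Buyer bears (A): 7667.47 + 69.70 + 1175.04 + 423.87 + 2101.85 = 11437.93
Landed cost (A) = invoice 14732.27 + 11437.93 + duty 4156.85 = 30327.05
Supplier B (CIF):
The CIF price already equals the CIF value: 21932.83
Import duty = 21932.83 × 18.5% = 4057.57
Buyer bears (B): 1175.04 + 423.87 + 2101.85 = 3700.76
Landed cost (B) = invoice 21932.83 + 3700.76 + duty 4057.57 = 29691.16
Difference = |30327.05 − 29691.16| = 635.89

Supplier B is cheaper by EUR 635.89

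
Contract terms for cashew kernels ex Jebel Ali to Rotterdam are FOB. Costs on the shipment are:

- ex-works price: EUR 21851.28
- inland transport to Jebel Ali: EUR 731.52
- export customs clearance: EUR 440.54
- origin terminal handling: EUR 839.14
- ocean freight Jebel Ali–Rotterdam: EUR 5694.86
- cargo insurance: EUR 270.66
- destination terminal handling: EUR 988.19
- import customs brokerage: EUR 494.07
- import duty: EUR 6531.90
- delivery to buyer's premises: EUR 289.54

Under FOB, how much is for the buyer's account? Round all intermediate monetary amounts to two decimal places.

FOB: the seller bears costs until goods are on board at the origin port; the buyer bears freight, insurance and all costs thereafter.
Seller's account: goods 21851.28 + inland to port 731.52 + export clearance 440.54 + origin terminal 839.14 = 23862.48
Buyer's account: freight 5694.86 + insurance 270.66 + destination terminal 988.19 + brokerage 494.07 + duty 6531.90 + delivery 289.54 = 14269.22

Buyer's account: EUR 14269.22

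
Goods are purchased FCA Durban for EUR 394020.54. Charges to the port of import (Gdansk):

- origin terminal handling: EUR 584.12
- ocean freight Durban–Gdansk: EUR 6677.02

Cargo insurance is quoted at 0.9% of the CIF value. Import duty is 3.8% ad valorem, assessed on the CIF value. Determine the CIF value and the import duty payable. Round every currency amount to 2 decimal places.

Let C be the CIF value. C = FCA price + pre-shipment costs + freight + 0.9% × C
C − 0.9% × C = 394020.54 + 584.12 + 6677.02
0.991 × C = 401281.68
C = 401281.68 / 0.991 = 404926.01
Insurance premium = 0.9% × 404926.01 = 3644.33
Import duty = 404926.01 × 3.8% = 15387.19

CIF value: EUR 404926.01; import duty: EUR 15387.19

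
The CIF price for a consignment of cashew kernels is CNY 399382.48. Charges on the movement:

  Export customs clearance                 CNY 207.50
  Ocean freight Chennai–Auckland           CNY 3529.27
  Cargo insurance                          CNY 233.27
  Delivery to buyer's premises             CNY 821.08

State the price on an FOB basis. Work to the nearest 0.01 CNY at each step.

FOB price: CNY 395619.94

Not relevant to the conversion: export clearance — on the seller under both CIF and FOB; already in the CIF price and stays in the FOB price. delivery — on the buyer under both terms; not part of either seller's price.
From CIF to FOB, the seller no longer bears: freight, insurance.
FOB price = 399382.48 − 3529.27 − 233.27 = 395619.94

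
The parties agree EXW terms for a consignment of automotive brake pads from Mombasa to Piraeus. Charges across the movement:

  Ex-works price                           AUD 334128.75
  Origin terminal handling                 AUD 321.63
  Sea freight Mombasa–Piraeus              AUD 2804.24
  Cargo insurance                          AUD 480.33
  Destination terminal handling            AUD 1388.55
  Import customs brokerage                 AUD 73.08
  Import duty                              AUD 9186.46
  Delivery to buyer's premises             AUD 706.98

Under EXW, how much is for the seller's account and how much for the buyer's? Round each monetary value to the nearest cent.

Seller: AUD 334128.75; buyer: AUD 14961.27

EXW: the seller makes goods available at their premises; the buyer bears all onward costs.
Seller's account: goods 334128.75 = 334128.75
Buyer's account: origin terminal 321.63 + freight 2804.24 + insurance 480.33 + destination terminal 1388.55 + brokerage 73.08 + duty 9186.46 + delivery 706.98 = 14961.27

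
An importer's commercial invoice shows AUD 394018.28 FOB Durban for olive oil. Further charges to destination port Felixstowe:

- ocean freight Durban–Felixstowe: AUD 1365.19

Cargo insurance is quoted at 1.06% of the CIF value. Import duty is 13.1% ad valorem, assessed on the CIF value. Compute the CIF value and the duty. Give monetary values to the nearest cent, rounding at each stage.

Let C be the CIF value. C = FOB price + freight + 1.06% × C
C − 1.06% × C = 394018.28 + 1365.19
0.9894 × C = 395383.47
C = 395383.47 / 0.9894 = 399619.44
Insurance premium = 1.06% × 399619.44 = 4235.97
Import duty = 399619.44 × 13.1% = 52350.15

CIF value: AUD 399619.44; import duty: AUD 52350.15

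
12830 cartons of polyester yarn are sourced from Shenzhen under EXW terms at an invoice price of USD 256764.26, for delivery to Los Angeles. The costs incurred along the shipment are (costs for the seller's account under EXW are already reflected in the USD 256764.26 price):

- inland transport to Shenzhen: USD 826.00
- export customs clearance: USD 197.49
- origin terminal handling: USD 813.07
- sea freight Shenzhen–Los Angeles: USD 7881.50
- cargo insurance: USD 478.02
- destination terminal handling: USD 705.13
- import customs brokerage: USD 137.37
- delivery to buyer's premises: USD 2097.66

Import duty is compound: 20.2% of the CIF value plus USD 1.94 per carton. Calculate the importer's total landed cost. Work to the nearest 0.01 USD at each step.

EXW: the seller makes goods available at their premises; the buyer bears all onward costs.
CIF value = EXW price + inland to port + export clearance + origin terminal + freight + insurance = 256764.26 + 826.00 + 197.49 + 813.07 + 7881.50 + 478.02 = 266960.34
Ad valorem component: 266960.34 × 20.2% = 53925.99
Specific component: 12830 × 1.94 = 24890.20
Import duty = 53925.99 + 24890.20 = 78816.19
Buyer bears: inland to port 826.00 + export clearance 197.49 + origin terminal 813.07 + freight 7881.50 + insurance 478.02 + destination terminal 705.13 + brokerage 137.37 + delivery 2097.66 + duty 78816.19 = 91952.43
Landed cost = invoice 256764.26 + 91952.43 = 348716.69

Total landed cost: USD 348716.69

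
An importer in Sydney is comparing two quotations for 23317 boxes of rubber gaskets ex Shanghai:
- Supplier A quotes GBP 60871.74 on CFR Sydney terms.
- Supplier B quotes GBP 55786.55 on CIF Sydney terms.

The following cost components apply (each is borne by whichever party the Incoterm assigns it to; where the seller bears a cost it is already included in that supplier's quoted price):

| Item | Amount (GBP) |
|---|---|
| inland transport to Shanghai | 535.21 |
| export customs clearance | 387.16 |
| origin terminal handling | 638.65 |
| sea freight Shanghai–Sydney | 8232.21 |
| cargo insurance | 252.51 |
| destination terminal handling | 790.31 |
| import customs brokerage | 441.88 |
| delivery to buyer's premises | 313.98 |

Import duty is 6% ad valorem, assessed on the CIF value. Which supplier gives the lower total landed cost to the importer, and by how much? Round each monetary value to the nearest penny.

Supplier B is cheaper by GBP 5657.97

Supplier A (CFR):
CIF value = CFR price + insurance = 60871.74 + 252.51 = 61124.25
Import duty = 61124.25 × 6% = 3667.46
Buyer bears (A): 252.51 + 790.31 + 441.88 + 313.98 = 1798.68
Landed cost (A) = invoice 60871.74 + 1798.68 + duty 3667.46 = 66337.88
Supplier B (CIF):
The CIF price already equals the CIF value: 55786.55
Import duty = 55786.55 × 6% = 3347.19
Buyer bears (B): 790.31 + 441.88 + 313.98 = 1546.17
Landed cost (B) = invoice 55786.55 + 1546.17 + duty 3347.19 = 60679.91
Difference = |66337.88 − 60679.91| = 5657.97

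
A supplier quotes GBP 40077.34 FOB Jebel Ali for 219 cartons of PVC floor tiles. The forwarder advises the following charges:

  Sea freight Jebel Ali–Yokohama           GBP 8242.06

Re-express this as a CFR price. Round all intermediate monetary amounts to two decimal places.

From FOB to CFR, the seller additionally bears: freight.
CFR price = 40077.34 + 8242.06 = 48319.40

CFR price: GBP 48319.40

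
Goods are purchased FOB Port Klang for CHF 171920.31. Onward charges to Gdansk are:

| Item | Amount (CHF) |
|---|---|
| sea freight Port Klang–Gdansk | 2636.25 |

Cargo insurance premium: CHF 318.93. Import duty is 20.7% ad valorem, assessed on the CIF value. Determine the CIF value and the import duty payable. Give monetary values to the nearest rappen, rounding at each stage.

CIF = FOB price + freight + insurance
CIF = 171920.31 + 2636.25 + 318.93 = 174875.49
Import duty = 174875.49 × 20.7% = 36199.23

CIF value: CHF 174875.49; import duty: CHF 36199.23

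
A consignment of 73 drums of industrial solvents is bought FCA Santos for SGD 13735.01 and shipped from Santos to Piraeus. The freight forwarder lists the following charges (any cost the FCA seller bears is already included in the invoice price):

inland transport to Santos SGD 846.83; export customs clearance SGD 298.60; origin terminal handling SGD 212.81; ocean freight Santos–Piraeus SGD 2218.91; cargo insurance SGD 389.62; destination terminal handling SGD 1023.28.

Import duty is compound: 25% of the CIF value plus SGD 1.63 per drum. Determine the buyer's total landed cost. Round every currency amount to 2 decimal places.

FCA: the seller delivers export-cleared goods to the carrier; the buyer bears costs from that point.
Already in the invoice (seller's account under FCA): inland to port, export clearance — exclude.
CIF value = FCA price + origin terminal + freight + insurance = 13735.01 + 212.81 + 2218.91 + 389.62 = 16556.35
Ad valorem component: 16556.35 × 25% = 4139.09
Specific component: 73 × 1.63 = 118.99
Import duty = 4139.09 + 118.99 = 4258.08
Buyer bears: origin terminal 212.81 + freight 2218.91 + insurance 389.62 + destination terminal 1023.28 + duty 4258.08 = 8102.70
Landed cost = invoice 13735.01 + 8102.70 = 21837.71

Total landed cost: SGD 21837.71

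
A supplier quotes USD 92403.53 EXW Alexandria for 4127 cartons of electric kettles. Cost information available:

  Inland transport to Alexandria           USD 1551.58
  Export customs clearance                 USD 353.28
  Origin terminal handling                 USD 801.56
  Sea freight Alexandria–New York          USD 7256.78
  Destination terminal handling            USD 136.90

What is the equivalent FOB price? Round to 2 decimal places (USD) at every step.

Not relevant to the conversion: destination terminal, freight — on the buyer under both terms; not part of either seller's price.
From EXW to FOB, the seller additionally bears: inland to port, export clearance, origin terminal.
FOB price = 92403.53 + 1551.58 + 353.28 + 801.56 = 95109.95

FOB price: USD 95109.95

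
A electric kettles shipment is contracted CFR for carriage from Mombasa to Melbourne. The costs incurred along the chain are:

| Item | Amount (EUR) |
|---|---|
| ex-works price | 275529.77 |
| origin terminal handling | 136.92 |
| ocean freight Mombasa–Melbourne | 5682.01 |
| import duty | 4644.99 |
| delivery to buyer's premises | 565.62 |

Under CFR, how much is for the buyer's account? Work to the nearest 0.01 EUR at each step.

CFR: the seller pays costs through ocean freight to the destination port, but not insurance.
Seller's account: goods 275529.77 + origin terminal 136.92 + freight 5682.01 = 281348.70
Buyer's account: duty 4644.99 + delivery 565.62 = 5210.61

Buyer's account: EUR 5210.61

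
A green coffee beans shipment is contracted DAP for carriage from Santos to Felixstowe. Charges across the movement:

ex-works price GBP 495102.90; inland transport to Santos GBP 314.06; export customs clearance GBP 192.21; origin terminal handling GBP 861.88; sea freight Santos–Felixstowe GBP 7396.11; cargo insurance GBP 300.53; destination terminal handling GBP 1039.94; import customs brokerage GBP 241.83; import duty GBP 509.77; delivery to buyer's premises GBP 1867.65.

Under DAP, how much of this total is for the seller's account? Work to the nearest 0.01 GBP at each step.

DAP: the seller bears all costs to the named destination except import duty and clearance.
Seller's account: goods 495102.90 + inland to port 314.06 + export clearance 192.21 + origin terminal 861.88 + freight 7396.11 + insurance 300.53 + destination terminal 1039.94 + delivery 1867.65 = 507075.28
Buyer's account: brokerage 241.83 + duty 509.77 = 751.60

Seller's account: GBP 507075.28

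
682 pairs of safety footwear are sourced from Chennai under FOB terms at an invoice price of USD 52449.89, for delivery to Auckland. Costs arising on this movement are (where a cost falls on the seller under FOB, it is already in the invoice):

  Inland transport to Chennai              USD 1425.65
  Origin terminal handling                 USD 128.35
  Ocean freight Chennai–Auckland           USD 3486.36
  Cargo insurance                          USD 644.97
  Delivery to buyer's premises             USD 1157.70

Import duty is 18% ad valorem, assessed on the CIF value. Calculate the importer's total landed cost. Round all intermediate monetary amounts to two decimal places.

FOB: the seller bears costs until goods are on board at the origin port; the buyer bears freight, insurance and all costs thereafter.
Already in the invoice (seller's account under FOB): inland to port, origin terminal — exclude.
CIF value = FOB price + freight + insurance = 52449.89 + 3486.36 + 644.97 = 56581.22
Import duty = 56581.22 × 18% = 10184.62
Buyer bears: freight 3486.36 + insurance 644.97 + delivery 1157.70 + duty 10184.62 = 15473.65
Landed cost = invoice 52449.89 + 15473.65 = 67923.54

Total landed cost: USD 67923.54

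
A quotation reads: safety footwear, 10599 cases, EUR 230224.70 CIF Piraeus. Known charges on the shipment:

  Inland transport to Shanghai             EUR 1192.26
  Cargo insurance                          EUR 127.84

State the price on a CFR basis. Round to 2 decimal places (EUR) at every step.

Not relevant to the conversion: inland to port — on the seller under both CIF and CFR; already in the CIF price and stays in the CFR price.
From CIF to CFR, the seller no longer bears: insurance.
CFR price = 230224.70 − 127.84 = 230096.86

CFR price: EUR 230096.86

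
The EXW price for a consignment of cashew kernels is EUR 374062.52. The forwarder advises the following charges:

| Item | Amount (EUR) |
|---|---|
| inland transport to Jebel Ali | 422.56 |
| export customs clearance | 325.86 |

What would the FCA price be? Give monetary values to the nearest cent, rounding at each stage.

FCA price: EUR 374810.94

From EXW to FCA, the seller additionally bears: inland to port, export clearance.
FCA price = 374062.52 + 422.56 + 325.86 = 374810.94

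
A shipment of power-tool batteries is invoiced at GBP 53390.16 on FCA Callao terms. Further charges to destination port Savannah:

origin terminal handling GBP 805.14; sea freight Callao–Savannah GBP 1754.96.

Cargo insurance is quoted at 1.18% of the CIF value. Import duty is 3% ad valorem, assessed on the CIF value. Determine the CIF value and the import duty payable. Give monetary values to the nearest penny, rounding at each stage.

CIF value: GBP 56618.36; import duty: GBP 1698.55

Let C be the CIF value. C = FCA price + pre-shipment costs + freight + 1.18% × C
C − 1.18% × C = 53390.16 + 805.14 + 1754.96
0.9882 × C = 55950.26
C = 55950.26 / 0.9882 = 56618.36
Insurance premium = 1.18% × 56618.36 = 668.10
Import duty = 56618.36 × 3% = 1698.55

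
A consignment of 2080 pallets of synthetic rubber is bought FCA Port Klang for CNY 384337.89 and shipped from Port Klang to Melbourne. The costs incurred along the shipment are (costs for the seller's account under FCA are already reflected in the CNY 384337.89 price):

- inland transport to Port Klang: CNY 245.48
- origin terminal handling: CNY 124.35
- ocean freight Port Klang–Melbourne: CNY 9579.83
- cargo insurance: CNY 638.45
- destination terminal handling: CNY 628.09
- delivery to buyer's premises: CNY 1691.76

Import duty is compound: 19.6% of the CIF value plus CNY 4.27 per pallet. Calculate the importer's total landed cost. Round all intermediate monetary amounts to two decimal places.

FCA: the seller delivers export-cleared goods to the carrier; the buyer bears costs from that point.
Already in the invoice (seller's account under FCA): inland to port — exclude.
CIF value = FCA price + origin terminal + freight + insurance = 384337.89 + 124.35 + 9579.83 + 638.45 = 394680.52
Ad valorem component: 394680.52 × 19.6% = 77357.38
Specific component: 2080 × 4.27 = 8881.60
Import duty = 77357.38 + 8881.60 = 86238.98
Buyer bears: origin terminal 124.35 + freight 9579.83 + insurance 638.45 + destination terminal 628.09 + delivery 1691.76 + duty 86238.98 = 98901.46
Landed cost = invoice 384337.89 + 98901.46 = 483239.35

Total landed cost: CNY 483239.35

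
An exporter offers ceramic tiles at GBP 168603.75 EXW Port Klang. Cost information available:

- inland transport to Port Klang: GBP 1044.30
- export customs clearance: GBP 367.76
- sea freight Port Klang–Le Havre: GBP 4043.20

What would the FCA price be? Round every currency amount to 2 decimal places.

FCA price: GBP 170015.81

Not relevant to the conversion: freight — on the buyer under both terms; not part of either seller's price.
From EXW to FCA, the seller additionally bears: inland to port, export clearance.
FCA price = 168603.75 + 1044.30 + 367.76 = 170015.81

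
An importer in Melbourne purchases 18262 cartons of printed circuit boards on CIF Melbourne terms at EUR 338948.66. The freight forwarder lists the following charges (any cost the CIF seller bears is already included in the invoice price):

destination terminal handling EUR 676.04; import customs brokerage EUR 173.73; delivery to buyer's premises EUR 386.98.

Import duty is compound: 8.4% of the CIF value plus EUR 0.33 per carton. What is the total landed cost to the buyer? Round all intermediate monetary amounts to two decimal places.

CIF: the seller pays costs through ocean freight and marine insurance to the destination port.
The CIF price already equals the CIF value: 338948.66
Ad valorem component: 338948.66 × 8.4% = 28471.69
Specific component: 18262 × 0.33 = 6026.46
Import duty = 28471.69 + 6026.46 = 34498.15
Buyer bears: destination terminal 676.04 + brokerage 173.73 + delivery 386.98 + duty 34498.15 = 35734.90
Landed cost = invoice 338948.66 + 35734.90 = 374683.56

Total landed cost: EUR 374683.56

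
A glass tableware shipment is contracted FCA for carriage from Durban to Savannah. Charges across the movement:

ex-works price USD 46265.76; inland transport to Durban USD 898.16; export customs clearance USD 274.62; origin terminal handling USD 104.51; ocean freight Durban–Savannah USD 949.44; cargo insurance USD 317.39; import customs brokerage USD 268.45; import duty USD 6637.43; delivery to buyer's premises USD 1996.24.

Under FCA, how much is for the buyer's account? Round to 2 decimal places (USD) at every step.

Buyer's account: USD 10273.46

FCA: the seller delivers export-cleared goods to the carrier; the buyer bears costs from that point.
Seller's account: goods 46265.76 + inland to port 898.16 + export clearance 274.62 = 47438.54
Buyer's account: origin terminal 104.51 + freight 949.44 + insurance 317.39 + brokerage 268.45 + duty 6637.43 + delivery 1996.24 = 10273.46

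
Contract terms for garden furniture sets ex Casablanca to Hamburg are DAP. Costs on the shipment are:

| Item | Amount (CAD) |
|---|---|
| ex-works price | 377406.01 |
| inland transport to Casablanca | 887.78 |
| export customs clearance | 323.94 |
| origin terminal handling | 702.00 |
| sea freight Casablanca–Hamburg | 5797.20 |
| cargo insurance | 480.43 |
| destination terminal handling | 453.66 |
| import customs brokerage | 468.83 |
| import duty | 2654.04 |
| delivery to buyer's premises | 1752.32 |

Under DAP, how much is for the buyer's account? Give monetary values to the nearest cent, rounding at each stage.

Buyer's account: CAD 3122.87

DAP: the seller bears all costs to the named destination except import duty and clearance.
Seller's account: goods 377406.01 + inland to port 887.78 + export clearance 323.94 + origin terminal 702.00 + freight 5797.20 + insurance 480.43 + destination terminal 453.66 + delivery 1752.32 = 387803.34
Buyer's account: brokerage 468.83 + duty 2654.04 = 3122.87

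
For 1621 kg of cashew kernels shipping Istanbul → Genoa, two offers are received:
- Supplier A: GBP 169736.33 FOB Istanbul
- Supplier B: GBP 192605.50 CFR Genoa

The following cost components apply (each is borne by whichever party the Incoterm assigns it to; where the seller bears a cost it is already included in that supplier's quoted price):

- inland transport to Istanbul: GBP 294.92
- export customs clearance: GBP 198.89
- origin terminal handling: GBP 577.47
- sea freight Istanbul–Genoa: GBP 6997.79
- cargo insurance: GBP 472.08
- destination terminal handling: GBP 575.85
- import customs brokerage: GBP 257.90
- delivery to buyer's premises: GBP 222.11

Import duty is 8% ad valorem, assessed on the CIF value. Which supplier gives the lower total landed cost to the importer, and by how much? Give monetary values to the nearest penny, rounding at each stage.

Supplier A (FOB):
CIF value = FOB price + freight + insurance = 169736.33 + 6997.79 + 472.08 = 177206.20
Import duty = 177206.20 × 8% = 14176.50
Buyer bears (A): 6997.79 + 472.08 + 575.85 + 257.90 + 222.11 = 8525.73
Landed cost (A) = invoice 169736.33 + 8525.73 + duty 14176.50 = 192438.56
Supplier B (CFR):
CIF value = CFR price + insurance = 192605.50 + 472.08 = 193077.58
Import duty = 193077.58 × 8% = 15446.21
Buyer bears (B): 472.08 + 575.85 + 257.90 + 222.11 = 1527.94
Landed cost (B) = invoice 192605.50 + 1527.94 + duty 15446.21 = 209579.65
Difference = |192438.56 − 209579.65| = 17141.09

Supplier A is cheaper by GBP 17141.09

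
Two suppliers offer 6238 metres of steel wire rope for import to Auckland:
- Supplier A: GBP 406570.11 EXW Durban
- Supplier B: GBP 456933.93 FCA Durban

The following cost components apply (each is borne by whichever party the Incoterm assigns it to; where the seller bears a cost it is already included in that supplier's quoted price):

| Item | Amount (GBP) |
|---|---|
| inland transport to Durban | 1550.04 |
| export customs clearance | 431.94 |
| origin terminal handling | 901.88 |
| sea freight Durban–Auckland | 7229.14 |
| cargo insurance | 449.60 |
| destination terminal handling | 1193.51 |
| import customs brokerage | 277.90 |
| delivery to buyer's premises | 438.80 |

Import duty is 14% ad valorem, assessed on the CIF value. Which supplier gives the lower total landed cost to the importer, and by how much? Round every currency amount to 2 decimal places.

Supplier A is cheaper by GBP 55155.30

Supplier A (EXW):
CIF value = EXW price + inland to port + export clearance + origin terminal + freight + insurance = 406570.11 + 1550.04 + 431.94 + 901.88 + 7229.14 + 449.60 = 417132.71
Import duty = 417132.71 × 14% = 58398.58
Buyer bears (A): 1550.04 + 431.94 + 901.88 + 7229.14 + 449.60 + 1193.51 + 277.90 + 438.80 = 12472.81
Landed cost (A) = invoice 406570.11 + 12472.81 + duty 58398.58 = 477441.50
Supplier B (FCA):
CIF value = FCA price + origin terminal + freight + insurance = 456933.93 + 901.88 + 7229.14 + 449.60 = 465514.55
Import duty = 465514.55 × 14% = 65172.04
Buyer bears (B): 901.88 + 7229.14 + 449.60 + 1193.51 + 277.90 + 438.80 = 10490.83
Landed cost (B) = invoice 456933.93 + 10490.83 + duty 65172.04 = 532596.80
Difference = |477441.50 − 532596.80| = 55155.30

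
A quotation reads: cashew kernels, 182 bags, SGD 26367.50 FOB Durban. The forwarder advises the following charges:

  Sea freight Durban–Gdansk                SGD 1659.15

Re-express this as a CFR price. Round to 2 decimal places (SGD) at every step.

CFR price: SGD 28026.65

From FOB to CFR, the seller additionally bears: freight.
CFR price = 26367.50 + 1659.15 = 28026.65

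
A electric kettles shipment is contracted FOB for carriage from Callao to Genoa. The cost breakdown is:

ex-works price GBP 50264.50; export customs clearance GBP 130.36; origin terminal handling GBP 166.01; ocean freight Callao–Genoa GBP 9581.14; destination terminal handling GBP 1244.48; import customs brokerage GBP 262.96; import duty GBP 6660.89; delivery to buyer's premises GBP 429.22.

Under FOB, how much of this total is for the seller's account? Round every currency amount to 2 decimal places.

Seller's account: GBP 50560.87

FOB: the seller bears costs until goods are on board at the origin port; the buyer bears freight, insurance and all costs thereafter.
Seller's account: goods 50264.50 + export clearance 130.36 + origin terminal 166.01 = 50560.87
Buyer's account: freight 9581.14 + destination terminal 1244.48 + brokerage 262.96 + duty 6660.89 + delivery 429.22 = 18178.69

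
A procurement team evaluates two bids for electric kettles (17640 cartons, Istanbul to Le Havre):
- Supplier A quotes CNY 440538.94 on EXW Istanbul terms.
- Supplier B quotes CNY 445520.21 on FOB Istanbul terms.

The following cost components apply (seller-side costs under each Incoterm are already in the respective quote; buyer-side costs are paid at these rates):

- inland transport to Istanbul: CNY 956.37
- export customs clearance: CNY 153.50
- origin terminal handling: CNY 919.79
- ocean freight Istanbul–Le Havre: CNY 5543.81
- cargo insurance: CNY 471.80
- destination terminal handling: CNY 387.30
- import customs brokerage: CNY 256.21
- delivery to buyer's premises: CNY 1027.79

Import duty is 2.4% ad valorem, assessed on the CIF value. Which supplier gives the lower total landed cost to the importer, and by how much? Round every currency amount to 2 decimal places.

Supplier A is cheaper by CNY 3022.45

Supplier A (EXW):
CIF value = EXW price + inland to port + export clearance + origin terminal + freight + insurance = 440538.94 + 956.37 + 153.50 + 919.79 + 5543.81 + 471.80 = 448584.21
Import duty = 448584.21 × 2.4% = 10766.02
Buyer bears (A): 956.37 + 153.50 + 919.79 + 5543.81 + 471.80 + 387.30 + 256.21 + 1027.79 = 9716.57
Landed cost (A) = invoice 440538.94 + 9716.57 + duty 10766.02 = 461021.53
Supplier B (FOB):
CIF value = FOB price + freight + insurance = 445520.21 + 5543.81 + 471.80 = 451535.82
Import duty = 451535.82 × 2.4% = 10836.86
Buyer bears (B): 5543.81 + 471.80 + 387.30 + 256.21 + 1027.79 = 7686.91
Landed cost (B) = invoice 445520.21 + 7686.91 + duty 10836.86 = 464043.98
Difference = |461021.53 − 464043.98| = 3022.45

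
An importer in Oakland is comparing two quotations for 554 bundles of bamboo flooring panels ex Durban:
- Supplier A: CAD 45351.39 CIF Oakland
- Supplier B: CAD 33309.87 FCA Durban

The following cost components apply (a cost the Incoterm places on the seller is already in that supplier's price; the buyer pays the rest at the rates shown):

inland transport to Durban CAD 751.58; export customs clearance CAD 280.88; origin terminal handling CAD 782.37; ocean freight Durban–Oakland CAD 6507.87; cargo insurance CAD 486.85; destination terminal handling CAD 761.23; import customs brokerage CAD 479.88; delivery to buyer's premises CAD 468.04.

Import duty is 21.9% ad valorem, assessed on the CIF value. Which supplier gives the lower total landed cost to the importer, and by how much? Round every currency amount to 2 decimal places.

Supplier B is cheaper by CAD 5198.34

Supplier A (CIF):
The CIF price already equals the CIF value: 45351.39
Import duty = 45351.39 × 21.9% = 9931.95
Buyer bears (A): 761.23 + 479.88 + 468.04 = 1709.15
Landed cost (A) = invoice 45351.39 + 1709.15 + duty 9931.95 = 56992.49
Supplier B (FCA):
CIF value = FCA price + origin terminal + freight + insurance = 33309.87 + 782.37 + 6507.87 + 486.85 = 41086.96
Import duty = 41086.96 × 21.9% = 8998.04
Buyer bears (B): 782.37 + 6507.87 + 486.85 + 761.23 + 479.88 + 468.04 = 9486.24
Landed cost (B) = invoice 33309.87 + 9486.24 + duty 8998.04 = 51794.15
Difference = |56992.49 − 51794.15| = 5198.34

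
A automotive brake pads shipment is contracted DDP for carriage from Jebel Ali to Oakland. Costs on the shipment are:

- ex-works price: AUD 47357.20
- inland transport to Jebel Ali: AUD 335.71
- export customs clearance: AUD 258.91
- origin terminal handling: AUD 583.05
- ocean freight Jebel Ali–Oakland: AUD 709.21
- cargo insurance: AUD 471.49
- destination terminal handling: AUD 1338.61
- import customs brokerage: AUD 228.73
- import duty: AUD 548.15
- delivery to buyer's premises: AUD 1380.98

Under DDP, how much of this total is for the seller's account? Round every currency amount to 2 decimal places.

DDP: the seller bears all costs including import duty.
Seller's account: goods 47357.20 + inland to port 335.71 + export clearance 258.91 + origin terminal 583.05 + freight 709.21 + insurance 471.49 + destination terminal 1338.61 + brokerage 228.73 + duty 548.15 + delivery 1380.98 = 53212.04
Buyer's account: 0.00

Seller's account: AUD 53212.04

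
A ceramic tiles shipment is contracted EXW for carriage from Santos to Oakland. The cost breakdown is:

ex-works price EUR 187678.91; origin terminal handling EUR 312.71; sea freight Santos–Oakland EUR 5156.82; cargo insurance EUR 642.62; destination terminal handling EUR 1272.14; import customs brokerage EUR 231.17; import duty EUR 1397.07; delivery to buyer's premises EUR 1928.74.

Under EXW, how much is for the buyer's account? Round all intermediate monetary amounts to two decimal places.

EXW: the seller makes goods available at their premises; the buyer bears all onward costs.
Seller's account: goods 187678.91 = 187678.91
Buyer's account: origin terminal 312.71 + freight 5156.82 + insurance 642.62 + destination terminal 1272.14 + brokerage 231.17 + duty 1397.07 + delivery 1928.74 = 10941.27

Buyer's account: EUR 10941.27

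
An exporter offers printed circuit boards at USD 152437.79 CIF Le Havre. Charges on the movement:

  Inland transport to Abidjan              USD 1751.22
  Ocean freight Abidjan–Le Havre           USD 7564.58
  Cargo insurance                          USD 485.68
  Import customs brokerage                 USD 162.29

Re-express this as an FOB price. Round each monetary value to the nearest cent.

FOB price: USD 144387.53

Not relevant to the conversion: inland to port — on the seller under both CIF and FOB; already in the CIF price and stays in the FOB price. brokerage — on the buyer under both terms; not part of either seller's price.
From CIF to FOB, the seller no longer bears: freight, insurance.
FOB price = 152437.79 − 7564.58 − 485.68 = 144387.53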